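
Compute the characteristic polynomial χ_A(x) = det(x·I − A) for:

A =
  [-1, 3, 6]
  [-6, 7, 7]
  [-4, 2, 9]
x^3 - 15*x^2 + 75*x - 125

Expanding det(x·I − A) (e.g. by cofactor expansion or by noting that A is similar to its Jordan form J, which has the same characteristic polynomial as A) gives
  χ_A(x) = x^3 - 15*x^2 + 75*x - 125
which factors as (x - 5)^3. The eigenvalues (with algebraic multiplicities) are λ = 5 with multiplicity 3.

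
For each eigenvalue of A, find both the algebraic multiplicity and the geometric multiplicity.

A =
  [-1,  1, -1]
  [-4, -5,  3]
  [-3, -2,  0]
λ = -2: alg = 3, geom = 1

Step 1 — factor the characteristic polynomial to read off the algebraic multiplicities:
  χ_A(x) = (x + 2)^3

Step 2 — compute geometric multiplicities via the rank-nullity identity g(λ) = n − rank(A − λI):
  rank(A − (-2)·I) = 2, so dim ker(A − (-2)·I) = n − 2 = 1

Summary:
  λ = -2: algebraic multiplicity = 3, geometric multiplicity = 1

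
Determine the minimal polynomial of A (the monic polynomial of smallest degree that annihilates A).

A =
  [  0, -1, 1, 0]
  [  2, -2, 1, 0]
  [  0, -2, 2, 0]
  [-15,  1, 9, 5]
x^4 - 5*x^3

The characteristic polynomial is χ_A(x) = x^3*(x - 5), so the eigenvalues are known. The minimal polynomial is
  m_A(x) = Π_λ (x − λ)^{k_λ}
where k_λ is the size of the *largest* Jordan block for λ (equivalently, the smallest k with (A − λI)^k v = 0 for every generalised eigenvector v of λ).

  λ = 0: largest Jordan block has size 3, contributing (x − 0)^3
  λ = 5: largest Jordan block has size 1, contributing (x − 5)

So m_A(x) = x^3*(x - 5) = x^4 - 5*x^3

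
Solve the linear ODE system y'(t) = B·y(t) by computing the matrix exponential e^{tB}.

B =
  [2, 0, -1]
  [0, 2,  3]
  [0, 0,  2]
e^{tB} =
  [exp(2*t), 0, -t*exp(2*t)]
  [0, exp(2*t), 3*t*exp(2*t)]
  [0, 0, exp(2*t)]

Strategy: write B = P · J · P⁻¹ where J is a Jordan canonical form, so e^{tB} = P · e^{tJ} · P⁻¹, and e^{tJ} can be computed block-by-block.

B has Jordan form
J =
  [2, 1, 0]
  [0, 2, 0]
  [0, 0, 2]
(up to reordering of blocks).

Per-block formulas:
  For a 1×1 block at λ = 2: exp(t · [2]) = [e^(2t)].
  For a 2×2 Jordan block J_2(2): exp(t · J_2(2)) = e^(2t)·(I + t·N), where N is the 2×2 nilpotent shift.

After assembling e^{tJ} and conjugating by P, we get:

e^{tB} =
  [exp(2*t), 0, -t*exp(2*t)]
  [0, exp(2*t), 3*t*exp(2*t)]
  [0, 0, exp(2*t)]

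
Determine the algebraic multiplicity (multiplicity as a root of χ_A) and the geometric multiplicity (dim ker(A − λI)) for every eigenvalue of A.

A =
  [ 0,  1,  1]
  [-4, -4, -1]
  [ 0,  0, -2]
λ = -2: alg = 3, geom = 1

Step 1 — factor the characteristic polynomial to read off the algebraic multiplicities:
  χ_A(x) = (x + 2)^3

Step 2 — compute geometric multiplicities via the rank-nullity identity g(λ) = n − rank(A − λI):
  rank(A − (-2)·I) = 2, so dim ker(A − (-2)·I) = n − 2 = 1

Summary:
  λ = -2: algebraic multiplicity = 3, geometric multiplicity = 1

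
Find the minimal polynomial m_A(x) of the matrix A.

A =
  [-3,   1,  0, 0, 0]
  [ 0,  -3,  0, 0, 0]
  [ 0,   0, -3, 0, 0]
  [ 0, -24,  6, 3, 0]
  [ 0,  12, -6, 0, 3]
x^3 + 3*x^2 - 9*x - 27

The characteristic polynomial is χ_A(x) = (x - 3)^2*(x + 3)^3, so the eigenvalues are known. The minimal polynomial is
  m_A(x) = Π_λ (x − λ)^{k_λ}
where k_λ is the size of the *largest* Jordan block for λ (equivalently, the smallest k with (A − λI)^k v = 0 for every generalised eigenvector v of λ).

  λ = -3: largest Jordan block has size 2, contributing (x + 3)^2
  λ = 3: largest Jordan block has size 1, contributing (x − 3)

So m_A(x) = (x - 3)*(x + 3)^2 = x^3 + 3*x^2 - 9*x - 27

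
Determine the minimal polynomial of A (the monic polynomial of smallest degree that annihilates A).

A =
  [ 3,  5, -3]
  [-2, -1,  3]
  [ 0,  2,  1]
x^3 - 3*x^2 + 3*x - 1

The characteristic polynomial is χ_A(x) = (x - 1)^3, so the eigenvalues are known. The minimal polynomial is
  m_A(x) = Π_λ (x − λ)^{k_λ}
where k_λ is the size of the *largest* Jordan block for λ (equivalently, the smallest k with (A − λI)^k v = 0 for every generalised eigenvector v of λ).

  λ = 1: largest Jordan block has size 3, contributing (x − 1)^3

So m_A(x) = (x - 1)^3 = x^3 - 3*x^2 + 3*x - 1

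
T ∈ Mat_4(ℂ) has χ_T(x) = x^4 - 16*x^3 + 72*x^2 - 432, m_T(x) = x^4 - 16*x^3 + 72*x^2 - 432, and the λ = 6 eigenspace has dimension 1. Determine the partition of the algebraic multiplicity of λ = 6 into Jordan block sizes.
Block sizes for λ = 6: [3]

Step 1 — from the characteristic polynomial, algebraic multiplicity of λ = 6 is 3. From dim ker(T − (6)·I) = 1, there are exactly 1 Jordan blocks for λ = 6.
Step 2 — from the minimal polynomial, the factor (x − 6)^3 tells us the largest block for λ = 6 has size 3.
Step 3 — with total size 3, 1 blocks, and largest block 3, the block sizes (in nonincreasing order) are [3].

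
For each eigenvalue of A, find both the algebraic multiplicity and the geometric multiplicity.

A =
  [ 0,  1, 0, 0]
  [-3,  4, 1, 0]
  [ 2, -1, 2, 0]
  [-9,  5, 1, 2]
λ = 2: alg = 4, geom = 2

Step 1 — factor the characteristic polynomial to read off the algebraic multiplicities:
  χ_A(x) = (x - 2)^4

Step 2 — compute geometric multiplicities via the rank-nullity identity g(λ) = n − rank(A − λI):
  rank(A − (2)·I) = 2, so dim ker(A − (2)·I) = n − 2 = 2

Summary:
  λ = 2: algebraic multiplicity = 4, geometric multiplicity = 2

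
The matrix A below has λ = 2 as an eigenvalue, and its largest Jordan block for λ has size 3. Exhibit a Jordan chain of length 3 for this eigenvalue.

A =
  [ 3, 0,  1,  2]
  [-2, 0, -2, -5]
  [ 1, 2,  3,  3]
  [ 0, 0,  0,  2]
A Jordan chain for λ = 2 of length 3:
v_1 = (2, 0, -2, 0)ᵀ
v_2 = (1, -2, 1, 0)ᵀ
v_3 = (1, 0, 0, 0)ᵀ

Let N = A − (2)·I. We want v_3 with N^3 v_3 = 0 but N^2 v_3 ≠ 0; then v_{j-1} := N · v_j for j = 3, …, 2.

Pick v_3 = (1, 0, 0, 0)ᵀ.
Then v_2 = N · v_3 = (1, -2, 1, 0)ᵀ.
Then v_1 = N · v_2 = (2, 0, -2, 0)ᵀ.

Sanity check: (A − (2)·I) v_1 = (0, 0, 0, 0)ᵀ = 0. ✓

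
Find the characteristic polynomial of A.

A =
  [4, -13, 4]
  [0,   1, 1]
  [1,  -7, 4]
x^3 - 9*x^2 + 27*x - 27

Expanding det(x·I − A) (e.g. by cofactor expansion or by noting that A is similar to its Jordan form J, which has the same characteristic polynomial as A) gives
  χ_A(x) = x^3 - 9*x^2 + 27*x - 27
which factors as (x - 3)^3. The eigenvalues (with algebraic multiplicities) are λ = 3 with multiplicity 3.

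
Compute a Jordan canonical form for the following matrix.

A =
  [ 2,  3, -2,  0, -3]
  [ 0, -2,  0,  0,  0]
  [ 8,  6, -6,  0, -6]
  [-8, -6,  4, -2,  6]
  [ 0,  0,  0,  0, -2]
J_2(-2) ⊕ J_1(-2) ⊕ J_1(-2) ⊕ J_1(-2)

The characteristic polynomial is
  det(x·I − A) = x^5 + 10*x^4 + 40*x^3 + 80*x^2 + 80*x + 32 = (x + 2)^5

Eigenvalues and multiplicities (the geometric multiplicity of λ is n − rank(A − λI), which equals the number of Jordan blocks for λ):
  λ = -2: algebraic multiplicity = 5, geometric multiplicity = 4

Determining the block sizes for each eigenvalue:
  λ = -2: 4 blocks summing to 5 forces exactly one block of size 2 and the rest size 1 → block sizes [2, 1, 1, 1]

Assembling the blocks gives a Jordan form
J =
  [-2,  1,  0,  0,  0]
  [ 0, -2,  0,  0,  0]
  [ 0,  0, -2,  0,  0]
  [ 0,  0,  0, -2,  0]
  [ 0,  0,  0,  0, -2]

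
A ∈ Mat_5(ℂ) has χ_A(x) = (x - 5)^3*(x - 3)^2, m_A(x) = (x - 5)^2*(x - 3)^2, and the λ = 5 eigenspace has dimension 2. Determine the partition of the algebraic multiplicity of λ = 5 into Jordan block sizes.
Block sizes for λ = 5: [2, 1]

Step 1 — from the characteristic polynomial, algebraic multiplicity of λ = 5 is 3. From dim ker(A − (5)·I) = 2, there are exactly 2 Jordan blocks for λ = 5.
Step 2 — from the minimal polynomial, the factor (x − 5)^2 tells us the largest block for λ = 5 has size 2.
Step 3 — with total size 3, 2 blocks, and largest block 2, the block sizes (in nonincreasing order) are [2, 1].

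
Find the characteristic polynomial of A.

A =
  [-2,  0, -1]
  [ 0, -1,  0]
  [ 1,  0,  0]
x^3 + 3*x^2 + 3*x + 1

Expanding det(x·I − A) (e.g. by cofactor expansion or by noting that A is similar to its Jordan form J, which has the same characteristic polynomial as A) gives
  χ_A(x) = x^3 + 3*x^2 + 3*x + 1
which factors as (x + 1)^3. The eigenvalues (with algebraic multiplicities) are λ = -1 with multiplicity 3.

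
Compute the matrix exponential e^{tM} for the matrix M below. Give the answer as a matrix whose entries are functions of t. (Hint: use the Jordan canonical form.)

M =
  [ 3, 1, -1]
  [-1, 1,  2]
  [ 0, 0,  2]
e^{tM} =
  [t*exp(2*t) + exp(2*t), t*exp(2*t), t^2*exp(2*t)/2 - t*exp(2*t)]
  [-t*exp(2*t), -t*exp(2*t) + exp(2*t), -t^2*exp(2*t)/2 + 2*t*exp(2*t)]
  [0, 0, exp(2*t)]

Strategy: write M = P · J · P⁻¹ where J is a Jordan canonical form, so e^{tM} = P · e^{tJ} · P⁻¹, and e^{tJ} can be computed block-by-block.

M has Jordan form
J =
  [2, 1, 0]
  [0, 2, 1]
  [0, 0, 2]
(up to reordering of blocks).

Per-block formulas:
  For a 3×3 Jordan block J_3(2): exp(t · J_3(2)) = e^(2t)·(I + t·N + (t^2/2)·N^2), where N is the 3×3 nilpotent shift.

After assembling e^{tJ} and conjugating by P, we get:

e^{tM} =
  [t*exp(2*t) + exp(2*t), t*exp(2*t), t^2*exp(2*t)/2 - t*exp(2*t)]
  [-t*exp(2*t), -t*exp(2*t) + exp(2*t), -t^2*exp(2*t)/2 + 2*t*exp(2*t)]
  [0, 0, exp(2*t)]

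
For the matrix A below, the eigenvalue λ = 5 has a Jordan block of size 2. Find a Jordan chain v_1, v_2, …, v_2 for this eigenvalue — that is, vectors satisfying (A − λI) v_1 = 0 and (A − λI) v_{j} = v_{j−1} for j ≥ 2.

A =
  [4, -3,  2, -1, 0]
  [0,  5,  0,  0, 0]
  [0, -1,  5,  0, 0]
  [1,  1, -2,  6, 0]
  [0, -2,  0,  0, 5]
A Jordan chain for λ = 5 of length 2:
v_1 = (-1, 0, 0, 1, 0)ᵀ
v_2 = (1, 0, 0, 0, 0)ᵀ

Let N = A − (5)·I. We want v_2 with N^2 v_2 = 0 but N^1 v_2 ≠ 0; then v_{j-1} := N · v_j for j = 2, …, 2.

Pick v_2 = (1, 0, 0, 0, 0)ᵀ.
Then v_1 = N · v_2 = (-1, 0, 0, 1, 0)ᵀ.

Sanity check: (A − (5)·I) v_1 = (0, 0, 0, 0, 0)ᵀ = 0. ✓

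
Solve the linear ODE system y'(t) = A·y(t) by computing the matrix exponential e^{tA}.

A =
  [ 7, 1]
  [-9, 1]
e^{tA} =
  [3*t*exp(4*t) + exp(4*t), t*exp(4*t)]
  [-9*t*exp(4*t), -3*t*exp(4*t) + exp(4*t)]

Strategy: write A = P · J · P⁻¹ where J is a Jordan canonical form, so e^{tA} = P · e^{tJ} · P⁻¹, and e^{tJ} can be computed block-by-block.

A has Jordan form
J =
  [4, 1]
  [0, 4]
(up to reordering of blocks).

Per-block formulas:
  For a 2×2 Jordan block J_2(4): exp(t · J_2(4)) = e^(4t)·(I + t·N), where N is the 2×2 nilpotent shift.

After assembling e^{tJ} and conjugating by P, we get:

e^{tA} =
  [3*t*exp(4*t) + exp(4*t), t*exp(4*t)]
  [-9*t*exp(4*t), -3*t*exp(4*t) + exp(4*t)]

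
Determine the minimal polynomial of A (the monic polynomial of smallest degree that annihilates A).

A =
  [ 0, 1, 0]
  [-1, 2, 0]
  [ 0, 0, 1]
x^2 - 2*x + 1

The characteristic polynomial is χ_A(x) = (x - 1)^3, so the eigenvalues are known. The minimal polynomial is
  m_A(x) = Π_λ (x − λ)^{k_λ}
where k_λ is the size of the *largest* Jordan block for λ (equivalently, the smallest k with (A − λI)^k v = 0 for every generalised eigenvector v of λ).

  λ = 1: largest Jordan block has size 2, contributing (x − 1)^2

So m_A(x) = (x - 1)^2 = x^2 - 2*x + 1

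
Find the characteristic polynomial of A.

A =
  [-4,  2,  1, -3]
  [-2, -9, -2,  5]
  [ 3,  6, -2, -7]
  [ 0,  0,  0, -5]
x^4 + 20*x^3 + 150*x^2 + 500*x + 625

Expanding det(x·I − A) (e.g. by cofactor expansion or by noting that A is similar to its Jordan form J, which has the same characteristic polynomial as A) gives
  χ_A(x) = x^4 + 20*x^3 + 150*x^2 + 500*x + 625
which factors as (x + 5)^4. The eigenvalues (with algebraic multiplicities) are λ = -5 with multiplicity 4.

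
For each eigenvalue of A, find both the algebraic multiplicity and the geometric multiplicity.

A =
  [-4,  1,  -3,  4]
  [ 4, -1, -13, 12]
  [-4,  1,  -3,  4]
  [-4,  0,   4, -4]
λ = -4: alg = 3, geom = 2; λ = 0: alg = 1, geom = 1

Step 1 — factor the characteristic polynomial to read off the algebraic multiplicities:
  χ_A(x) = x*(x + 4)^3

Step 2 — compute geometric multiplicities via the rank-nullity identity g(λ) = n − rank(A − λI):
  rank(A − (-4)·I) = 2, so dim ker(A − (-4)·I) = n − 2 = 2
  rank(A − (0)·I) = 3, so dim ker(A − (0)·I) = n − 3 = 1

Summary:
  λ = -4: algebraic multiplicity = 3, geometric multiplicity = 2
  λ = 0: algebraic multiplicity = 1, geometric multiplicity = 1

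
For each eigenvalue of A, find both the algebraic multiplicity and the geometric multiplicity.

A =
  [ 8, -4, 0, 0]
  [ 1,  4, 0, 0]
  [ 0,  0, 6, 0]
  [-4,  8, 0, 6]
λ = 6: alg = 4, geom = 3

Step 1 — factor the characteristic polynomial to read off the algebraic multiplicities:
  χ_A(x) = (x - 6)^4

Step 2 — compute geometric multiplicities via the rank-nullity identity g(λ) = n − rank(A − λI):
  rank(A − (6)·I) = 1, so dim ker(A − (6)·I) = n − 1 = 3

Summary:
  λ = 6: algebraic multiplicity = 4, geometric multiplicity = 3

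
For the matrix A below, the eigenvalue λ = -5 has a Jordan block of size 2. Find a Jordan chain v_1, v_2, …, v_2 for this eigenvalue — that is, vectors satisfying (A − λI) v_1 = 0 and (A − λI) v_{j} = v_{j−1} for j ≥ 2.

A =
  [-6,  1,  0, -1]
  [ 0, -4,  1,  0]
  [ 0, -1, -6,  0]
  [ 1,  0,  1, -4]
A Jordan chain for λ = -5 of length 2:
v_1 = (-1, 0, 0, 1)ᵀ
v_2 = (1, 0, 0, 0)ᵀ

Let N = A − (-5)·I. We want v_2 with N^2 v_2 = 0 but N^1 v_2 ≠ 0; then v_{j-1} := N · v_j for j = 2, …, 2.

Pick v_2 = (1, 0, 0, 0)ᵀ.
Then v_1 = N · v_2 = (-1, 0, 0, 1)ᵀ.

Sanity check: (A − (-5)·I) v_1 = (0, 0, 0, 0)ᵀ = 0. ✓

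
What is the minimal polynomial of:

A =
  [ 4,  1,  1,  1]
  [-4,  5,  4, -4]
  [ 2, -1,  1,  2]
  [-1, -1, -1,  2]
x^3 - 9*x^2 + 27*x - 27

The characteristic polynomial is χ_A(x) = (x - 3)^4, so the eigenvalues are known. The minimal polynomial is
  m_A(x) = Π_λ (x − λ)^{k_λ}
where k_λ is the size of the *largest* Jordan block for λ (equivalently, the smallest k with (A − λI)^k v = 0 for every generalised eigenvector v of λ).

  λ = 3: largest Jordan block has size 3, contributing (x − 3)^3

So m_A(x) = (x - 3)^3 = x^3 - 9*x^2 + 27*x - 27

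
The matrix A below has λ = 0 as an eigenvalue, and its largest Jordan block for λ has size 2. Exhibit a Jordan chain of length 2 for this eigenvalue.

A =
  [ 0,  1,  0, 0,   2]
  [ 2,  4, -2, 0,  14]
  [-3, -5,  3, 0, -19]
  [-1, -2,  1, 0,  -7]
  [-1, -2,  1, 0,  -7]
A Jordan chain for λ = 0 of length 2:
v_1 = (0, 2, -3, -1, -1)ᵀ
v_2 = (1, 0, 0, 0, 0)ᵀ

Let N = A − (0)·I. We want v_2 with N^2 v_2 = 0 but N^1 v_2 ≠ 0; then v_{j-1} := N · v_j for j = 2, …, 2.

Pick v_2 = (1, 0, 0, 0, 0)ᵀ.
Then v_1 = N · v_2 = (0, 2, -3, -1, -1)ᵀ.

Sanity check: (A − (0)·I) v_1 = (0, 0, 0, 0, 0)ᵀ = 0. ✓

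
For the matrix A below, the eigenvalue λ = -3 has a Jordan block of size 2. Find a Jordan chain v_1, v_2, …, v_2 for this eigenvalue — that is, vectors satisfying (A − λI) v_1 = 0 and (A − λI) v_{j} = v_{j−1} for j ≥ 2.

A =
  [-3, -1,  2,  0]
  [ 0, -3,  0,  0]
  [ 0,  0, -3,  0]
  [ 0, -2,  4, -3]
A Jordan chain for λ = -3 of length 2:
v_1 = (-1, 0, 0, -2)ᵀ
v_2 = (0, 1, 0, 0)ᵀ

Let N = A − (-3)·I. We want v_2 with N^2 v_2 = 0 but N^1 v_2 ≠ 0; then v_{j-1} := N · v_j for j = 2, …, 2.

Pick v_2 = (0, 1, 0, 0)ᵀ.
Then v_1 = N · v_2 = (-1, 0, 0, -2)ᵀ.

Sanity check: (A − (-3)·I) v_1 = (0, 0, 0, 0)ᵀ = 0. ✓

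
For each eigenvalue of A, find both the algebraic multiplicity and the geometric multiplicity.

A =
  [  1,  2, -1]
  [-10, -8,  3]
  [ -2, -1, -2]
λ = -3: alg = 3, geom = 1

Step 1 — factor the characteristic polynomial to read off the algebraic multiplicities:
  χ_A(x) = (x + 3)^3

Step 2 — compute geometric multiplicities via the rank-nullity identity g(λ) = n − rank(A − λI):
  rank(A − (-3)·I) = 2, so dim ker(A − (-3)·I) = n − 2 = 1

Summary:
  λ = -3: algebraic multiplicity = 3, geometric multiplicity = 1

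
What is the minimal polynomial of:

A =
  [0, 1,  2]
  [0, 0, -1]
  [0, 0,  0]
x^3

The characteristic polynomial is χ_A(x) = x^3, so the eigenvalues are known. The minimal polynomial is
  m_A(x) = Π_λ (x − λ)^{k_λ}
where k_λ is the size of the *largest* Jordan block for λ (equivalently, the smallest k with (A − λI)^k v = 0 for every generalised eigenvector v of λ).

  λ = 0: largest Jordan block has size 3, contributing (x − 0)^3

So m_A(x) = x^3 = x^3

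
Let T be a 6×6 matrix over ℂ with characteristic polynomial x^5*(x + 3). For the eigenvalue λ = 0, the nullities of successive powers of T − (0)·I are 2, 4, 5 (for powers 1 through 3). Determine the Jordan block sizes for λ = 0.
Block sizes for λ = 0: [3, 2]

From the dimensions of kernels of powers, the number of Jordan blocks of size at least j is d_j − d_{j−1} where d_j = dim ker(N^j) (with d_0 = 0). Computing the differences gives [2, 2, 1].
The number of blocks of size exactly k is (#blocks of size ≥ k) − (#blocks of size ≥ k + 1), so the partition is: 1 block(s) of size 2, 1 block(s) of size 3.
In nonincreasing order the block sizes are [3, 2].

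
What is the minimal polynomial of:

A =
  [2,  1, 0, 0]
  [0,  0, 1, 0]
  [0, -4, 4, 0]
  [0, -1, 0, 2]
x^3 - 6*x^2 + 12*x - 8

The characteristic polynomial is χ_A(x) = (x - 2)^4, so the eigenvalues are known. The minimal polynomial is
  m_A(x) = Π_λ (x − λ)^{k_λ}
where k_λ is the size of the *largest* Jordan block for λ (equivalently, the smallest k with (A − λI)^k v = 0 for every generalised eigenvector v of λ).

  λ = 2: largest Jordan block has size 3, contributing (x − 2)^3

So m_A(x) = (x - 2)^3 = x^3 - 6*x^2 + 12*x - 8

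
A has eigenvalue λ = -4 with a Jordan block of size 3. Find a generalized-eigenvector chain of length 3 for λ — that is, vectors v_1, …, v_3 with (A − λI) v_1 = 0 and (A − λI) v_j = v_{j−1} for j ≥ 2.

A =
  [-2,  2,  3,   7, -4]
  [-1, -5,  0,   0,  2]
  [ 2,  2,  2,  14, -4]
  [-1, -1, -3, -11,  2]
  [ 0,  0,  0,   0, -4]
A Jordan chain for λ = -4 of length 3:
v_1 = (1, -1, 0, 0, 0)ᵀ
v_2 = (2, -1, 2, -1, 0)ᵀ
v_3 = (1, 0, 0, 0, 0)ᵀ

Let N = A − (-4)·I. We want v_3 with N^3 v_3 = 0 but N^2 v_3 ≠ 0; then v_{j-1} := N · v_j for j = 3, …, 2.

Pick v_3 = (1, 0, 0, 0, 0)ᵀ.
Then v_2 = N · v_3 = (2, -1, 2, -1, 0)ᵀ.
Then v_1 = N · v_2 = (1, -1, 0, 0, 0)ᵀ.

Sanity check: (A − (-4)·I) v_1 = (0, 0, 0, 0, 0)ᵀ = 0. ✓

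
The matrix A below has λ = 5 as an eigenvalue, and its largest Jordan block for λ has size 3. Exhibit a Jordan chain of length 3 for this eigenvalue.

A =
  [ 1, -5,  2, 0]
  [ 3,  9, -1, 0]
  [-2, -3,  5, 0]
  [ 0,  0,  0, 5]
A Jordan chain for λ = 5 of length 3:
v_1 = (-3, 2, -1, 0)ᵀ
v_2 = (-4, 3, -2, 0)ᵀ
v_3 = (1, 0, 0, 0)ᵀ

Let N = A − (5)·I. We want v_3 with N^3 v_3 = 0 but N^2 v_3 ≠ 0; then v_{j-1} := N · v_j for j = 3, …, 2.

Pick v_3 = (1, 0, 0, 0)ᵀ.
Then v_2 = N · v_3 = (-4, 3, -2, 0)ᵀ.
Then v_1 = N · v_2 = (-3, 2, -1, 0)ᵀ.

Sanity check: (A − (5)·I) v_1 = (0, 0, 0, 0)ᵀ = 0. ✓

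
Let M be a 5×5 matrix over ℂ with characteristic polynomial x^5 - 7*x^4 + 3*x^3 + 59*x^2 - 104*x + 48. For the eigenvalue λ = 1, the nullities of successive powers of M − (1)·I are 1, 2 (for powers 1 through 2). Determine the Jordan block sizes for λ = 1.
Block sizes for λ = 1: [2]

From the dimensions of kernels of powers, the number of Jordan blocks of size at least j is d_j − d_{j−1} where d_j = dim ker(N^j) (with d_0 = 0). Computing the differences gives [1, 1].
The number of blocks of size exactly k is (#blocks of size ≥ k) − (#blocks of size ≥ k + 1), so the partition is: 1 block(s) of size 2.
In nonincreasing order the block sizes are [2].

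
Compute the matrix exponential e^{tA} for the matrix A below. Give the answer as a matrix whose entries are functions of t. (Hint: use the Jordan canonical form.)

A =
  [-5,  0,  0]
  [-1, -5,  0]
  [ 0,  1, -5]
e^{tA} =
  [exp(-5*t), 0, 0]
  [-t*exp(-5*t), exp(-5*t), 0]
  [-t^2*exp(-5*t)/2, t*exp(-5*t), exp(-5*t)]

Strategy: write A = P · J · P⁻¹ where J is a Jordan canonical form, so e^{tA} = P · e^{tJ} · P⁻¹, and e^{tJ} can be computed block-by-block.

A has Jordan form
J =
  [-5,  1,  0]
  [ 0, -5,  1]
  [ 0,  0, -5]
(up to reordering of blocks).

Per-block formulas:
  For a 3×3 Jordan block J_3(-5): exp(t · J_3(-5)) = e^(-5t)·(I + t·N + (t^2/2)·N^2), where N is the 3×3 nilpotent shift.

After assembling e^{tJ} and conjugating by P, we get:

e^{tA} =
  [exp(-5*t), 0, 0]
  [-t*exp(-5*t), exp(-5*t), 0]
  [-t^2*exp(-5*t)/2, t*exp(-5*t), exp(-5*t)]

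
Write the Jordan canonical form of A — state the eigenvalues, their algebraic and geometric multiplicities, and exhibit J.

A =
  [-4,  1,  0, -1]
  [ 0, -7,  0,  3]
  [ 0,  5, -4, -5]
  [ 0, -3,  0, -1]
J_2(-4) ⊕ J_1(-4) ⊕ J_1(-4)

The characteristic polynomial is
  det(x·I − A) = x^4 + 16*x^3 + 96*x^2 + 256*x + 256 = (x + 4)^4

Eigenvalues and multiplicities (the geometric multiplicity of λ is n − rank(A − λI), which equals the number of Jordan blocks for λ):
  λ = -4: algebraic multiplicity = 4, geometric multiplicity = 3

Determining the block sizes for each eigenvalue:
  λ = -4: 3 blocks summing to 4 forces exactly one block of size 2 and the rest size 1 → block sizes [2, 1, 1]

Assembling the blocks gives a Jordan form
J =
  [-4,  1,  0,  0]
  [ 0, -4,  0,  0]
  [ 0,  0, -4,  0]
  [ 0,  0,  0, -4]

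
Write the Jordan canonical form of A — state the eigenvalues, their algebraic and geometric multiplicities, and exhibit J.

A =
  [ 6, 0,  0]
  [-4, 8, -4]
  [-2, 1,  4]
J_2(6) ⊕ J_1(6)

The characteristic polynomial is
  det(x·I − A) = x^3 - 18*x^2 + 108*x - 216 = (x - 6)^3

Eigenvalues and multiplicities (the geometric multiplicity of λ is n − rank(A − λI), which equals the number of Jordan blocks for λ):
  λ = 6: algebraic multiplicity = 3, geometric multiplicity = 2

Determining the block sizes for each eigenvalue:
  λ = 6: 2 blocks summing to 3 forces exactly one block of size 2 and the rest size 1 → block sizes [2, 1]

Assembling the blocks gives a Jordan form
J =
  [6, 1, 0]
  [0, 6, 0]
  [0, 0, 6]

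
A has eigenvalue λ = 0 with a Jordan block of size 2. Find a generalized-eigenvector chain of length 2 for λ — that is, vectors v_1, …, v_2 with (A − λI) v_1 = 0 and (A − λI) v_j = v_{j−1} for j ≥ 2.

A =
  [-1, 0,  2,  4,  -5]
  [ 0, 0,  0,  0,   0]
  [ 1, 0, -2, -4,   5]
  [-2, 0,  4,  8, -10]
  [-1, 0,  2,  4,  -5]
A Jordan chain for λ = 0 of length 2:
v_1 = (-1, 0, 1, -2, -1)ᵀ
v_2 = (1, 0, 0, 0, 0)ᵀ

Let N = A − (0)·I. We want v_2 with N^2 v_2 = 0 but N^1 v_2 ≠ 0; then v_{j-1} := N · v_j for j = 2, …, 2.

Pick v_2 = (1, 0, 0, 0, 0)ᵀ.
Then v_1 = N · v_2 = (-1, 0, 1, -2, -1)ᵀ.

Sanity check: (A − (0)·I) v_1 = (0, 0, 0, 0, 0)ᵀ = 0. ✓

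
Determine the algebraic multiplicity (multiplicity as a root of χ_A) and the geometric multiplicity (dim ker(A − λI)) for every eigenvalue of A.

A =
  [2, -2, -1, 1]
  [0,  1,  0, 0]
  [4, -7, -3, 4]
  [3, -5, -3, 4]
λ = 1: alg = 4, geom = 2

Step 1 — factor the characteristic polynomial to read off the algebraic multiplicities:
  χ_A(x) = (x - 1)^4

Step 2 — compute geometric multiplicities via the rank-nullity identity g(λ) = n − rank(A − λI):
  rank(A − (1)·I) = 2, so dim ker(A − (1)·I) = n − 2 = 2

Summary:
  λ = 1: algebraic multiplicity = 4, geometric multiplicity = 2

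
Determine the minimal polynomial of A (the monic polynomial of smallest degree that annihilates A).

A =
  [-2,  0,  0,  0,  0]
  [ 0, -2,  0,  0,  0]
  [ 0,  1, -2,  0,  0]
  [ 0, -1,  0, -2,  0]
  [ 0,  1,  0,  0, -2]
x^2 + 4*x + 4

The characteristic polynomial is χ_A(x) = (x + 2)^5, so the eigenvalues are known. The minimal polynomial is
  m_A(x) = Π_λ (x − λ)^{k_λ}
where k_λ is the size of the *largest* Jordan block for λ (equivalently, the smallest k with (A − λI)^k v = 0 for every generalised eigenvector v of λ).

  λ = -2: largest Jordan block has size 2, contributing (x + 2)^2

So m_A(x) = (x + 2)^2 = x^2 + 4*x + 4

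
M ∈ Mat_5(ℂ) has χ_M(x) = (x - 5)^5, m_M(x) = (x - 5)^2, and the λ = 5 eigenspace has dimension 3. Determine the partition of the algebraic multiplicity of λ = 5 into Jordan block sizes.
Block sizes for λ = 5: [2, 2, 1]

Step 1 — from the characteristic polynomial, algebraic multiplicity of λ = 5 is 5. From dim ker(M − (5)·I) = 3, there are exactly 3 Jordan blocks for λ = 5.
Step 2 — from the minimal polynomial, the factor (x − 5)^2 tells us the largest block for λ = 5 has size 2.
Step 3 — with total size 5, 3 blocks, and largest block 2, the block sizes (in nonincreasing order) are [2, 2, 1].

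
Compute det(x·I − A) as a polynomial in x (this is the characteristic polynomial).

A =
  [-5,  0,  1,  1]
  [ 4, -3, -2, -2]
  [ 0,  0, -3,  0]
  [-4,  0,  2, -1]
x^4 + 12*x^3 + 54*x^2 + 108*x + 81

Expanding det(x·I − A) (e.g. by cofactor expansion or by noting that A is similar to its Jordan form J, which has the same characteristic polynomial as A) gives
  χ_A(x) = x^4 + 12*x^3 + 54*x^2 + 108*x + 81
which factors as (x + 3)^4. The eigenvalues (with algebraic multiplicities) are λ = -3 with multiplicity 4.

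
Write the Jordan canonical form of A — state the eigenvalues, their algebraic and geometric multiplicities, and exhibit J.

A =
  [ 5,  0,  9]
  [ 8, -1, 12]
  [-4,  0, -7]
J_2(-1) ⊕ J_1(-1)

The characteristic polynomial is
  det(x·I − A) = x^3 + 3*x^2 + 3*x + 1 = (x + 1)^3

Eigenvalues and multiplicities (the geometric multiplicity of λ is n − rank(A − λI), which equals the number of Jordan blocks for λ):
  λ = -1: algebraic multiplicity = 3, geometric multiplicity = 2

Determining the block sizes for each eigenvalue:
  λ = -1: 2 blocks summing to 3 forces exactly one block of size 2 and the rest size 1 → block sizes [2, 1]

Assembling the blocks gives a Jordan form
J =
  [-1,  1,  0]
  [ 0, -1,  0]
  [ 0,  0, -1]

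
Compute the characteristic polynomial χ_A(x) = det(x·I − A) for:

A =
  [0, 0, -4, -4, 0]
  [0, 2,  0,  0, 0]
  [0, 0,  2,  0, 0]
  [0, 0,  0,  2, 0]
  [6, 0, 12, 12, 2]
x^5 - 8*x^4 + 24*x^3 - 32*x^2 + 16*x

Expanding det(x·I − A) (e.g. by cofactor expansion or by noting that A is similar to its Jordan form J, which has the same characteristic polynomial as A) gives
  χ_A(x) = x^5 - 8*x^4 + 24*x^3 - 32*x^2 + 16*x
which factors as x*(x - 2)^4. The eigenvalues (with algebraic multiplicities) are λ = 0 with multiplicity 1, λ = 2 with multiplicity 4.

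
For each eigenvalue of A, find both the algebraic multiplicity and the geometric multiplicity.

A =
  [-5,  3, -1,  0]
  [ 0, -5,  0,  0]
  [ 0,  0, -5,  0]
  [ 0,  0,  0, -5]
λ = -5: alg = 4, geom = 3

Step 1 — factor the characteristic polynomial to read off the algebraic multiplicities:
  χ_A(x) = (x + 5)^4

Step 2 — compute geometric multiplicities via the rank-nullity identity g(λ) = n − rank(A − λI):
  rank(A − (-5)·I) = 1, so dim ker(A − (-5)·I) = n − 1 = 3

Summary:
  λ = -5: algebraic multiplicity = 4, geometric multiplicity = 3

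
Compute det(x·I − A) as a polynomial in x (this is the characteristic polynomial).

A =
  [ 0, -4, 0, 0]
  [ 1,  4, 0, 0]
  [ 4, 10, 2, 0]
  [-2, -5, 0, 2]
x^4 - 8*x^3 + 24*x^2 - 32*x + 16

Expanding det(x·I − A) (e.g. by cofactor expansion or by noting that A is similar to its Jordan form J, which has the same characteristic polynomial as A) gives
  χ_A(x) = x^4 - 8*x^3 + 24*x^2 - 32*x + 16
which factors as (x - 2)^4. The eigenvalues (with algebraic multiplicities) are λ = 2 with multiplicity 4.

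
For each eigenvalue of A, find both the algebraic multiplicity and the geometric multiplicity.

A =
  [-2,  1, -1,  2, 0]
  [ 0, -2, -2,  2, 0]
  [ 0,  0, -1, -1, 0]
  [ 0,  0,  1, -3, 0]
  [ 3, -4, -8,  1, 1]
λ = -2: alg = 4, geom = 2; λ = 1: alg = 1, geom = 1

Step 1 — factor the characteristic polynomial to read off the algebraic multiplicities:
  χ_A(x) = (x - 1)*(x + 2)^4

Step 2 — compute geometric multiplicities via the rank-nullity identity g(λ) = n − rank(A − λI):
  rank(A − (-2)·I) = 3, so dim ker(A − (-2)·I) = n − 3 = 2
  rank(A − (1)·I) = 4, so dim ker(A − (1)·I) = n − 4 = 1

Summary:
  λ = -2: algebraic multiplicity = 4, geometric multiplicity = 2
  λ = 1: algebraic multiplicity = 1, geometric multiplicity = 1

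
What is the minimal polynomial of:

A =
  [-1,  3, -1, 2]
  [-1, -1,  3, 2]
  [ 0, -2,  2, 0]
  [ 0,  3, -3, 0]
x^3

The characteristic polynomial is χ_A(x) = x^4, so the eigenvalues are known. The minimal polynomial is
  m_A(x) = Π_λ (x − λ)^{k_λ}
where k_λ is the size of the *largest* Jordan block for λ (equivalently, the smallest k with (A − λI)^k v = 0 for every generalised eigenvector v of λ).

  λ = 0: largest Jordan block has size 3, contributing (x − 0)^3

So m_A(x) = x^3 = x^3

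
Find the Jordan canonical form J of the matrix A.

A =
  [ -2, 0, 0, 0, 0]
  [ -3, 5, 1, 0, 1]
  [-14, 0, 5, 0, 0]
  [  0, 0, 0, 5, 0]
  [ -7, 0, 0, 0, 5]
J_1(-2) ⊕ J_2(5) ⊕ J_1(5) ⊕ J_1(5)

The characteristic polynomial is
  det(x·I − A) = x^5 - 18*x^4 + 110*x^3 - 200*x^2 - 375*x + 1250 = (x - 5)^4*(x + 2)

Eigenvalues and multiplicities (the geometric multiplicity of λ is n − rank(A − λI), which equals the number of Jordan blocks for λ):
  λ = -2: algebraic multiplicity = 1, geometric multiplicity = 1
  λ = 5: algebraic multiplicity = 4, geometric multiplicity = 3

Determining the block sizes for each eigenvalue:
  λ = -2: one block (gm = 1), so the single block has size am = 1 → block sizes [1]
  λ = 5: 3 blocks summing to 4 forces exactly one block of size 2 and the rest size 1 → block sizes [2, 1, 1]

Assembling the blocks gives a Jordan form
J =
  [-2, 0, 0, 0, 0]
  [ 0, 5, 1, 0, 0]
  [ 0, 0, 5, 0, 0]
  [ 0, 0, 0, 5, 0]
  [ 0, 0, 0, 0, 5]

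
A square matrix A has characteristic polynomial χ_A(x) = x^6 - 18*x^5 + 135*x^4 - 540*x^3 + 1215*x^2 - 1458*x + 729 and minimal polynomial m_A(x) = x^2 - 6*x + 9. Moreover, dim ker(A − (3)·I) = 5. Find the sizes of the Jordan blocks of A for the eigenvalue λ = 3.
Block sizes for λ = 3: [2, 1, 1, 1, 1]

Step 1 — from the characteristic polynomial, algebraic multiplicity of λ = 3 is 6. From dim ker(A − (3)·I) = 5, there are exactly 5 Jordan blocks for λ = 3.
Step 2 — from the minimal polynomial, the factor (x − 3)^2 tells us the largest block for λ = 3 has size 2.
Step 3 — with total size 6, 5 blocks, and largest block 2, the block sizes (in nonincreasing order) are [2, 1, 1, 1, 1].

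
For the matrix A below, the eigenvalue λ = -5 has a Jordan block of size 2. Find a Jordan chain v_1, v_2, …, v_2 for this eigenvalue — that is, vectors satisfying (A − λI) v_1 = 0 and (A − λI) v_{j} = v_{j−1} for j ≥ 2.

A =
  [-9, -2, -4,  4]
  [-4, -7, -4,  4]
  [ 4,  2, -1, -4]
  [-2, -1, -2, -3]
A Jordan chain for λ = -5 of length 2:
v_1 = (-4, -4, 4, -2)ᵀ
v_2 = (1, 0, 0, 0)ᵀ

Let N = A − (-5)·I. We want v_2 with N^2 v_2 = 0 but N^1 v_2 ≠ 0; then v_{j-1} := N · v_j for j = 2, …, 2.

Pick v_2 = (1, 0, 0, 0)ᵀ.
Then v_1 = N · v_2 = (-4, -4, 4, -2)ᵀ.

Sanity check: (A − (-5)·I) v_1 = (0, 0, 0, 0)ᵀ = 0. ✓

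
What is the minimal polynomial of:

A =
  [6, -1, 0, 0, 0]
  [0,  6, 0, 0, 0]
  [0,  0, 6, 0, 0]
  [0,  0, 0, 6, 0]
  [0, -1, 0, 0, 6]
x^2 - 12*x + 36

The characteristic polynomial is χ_A(x) = (x - 6)^5, so the eigenvalues are known. The minimal polynomial is
  m_A(x) = Π_λ (x − λ)^{k_λ}
where k_λ is the size of the *largest* Jordan block for λ (equivalently, the smallest k with (A − λI)^k v = 0 for every generalised eigenvector v of λ).

  λ = 6: largest Jordan block has size 2, contributing (x − 6)^2

So m_A(x) = (x - 6)^2 = x^2 - 12*x + 36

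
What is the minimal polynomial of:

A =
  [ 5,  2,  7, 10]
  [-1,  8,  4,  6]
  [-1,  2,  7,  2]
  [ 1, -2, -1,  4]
x^3 - 18*x^2 + 108*x - 216

The characteristic polynomial is χ_A(x) = (x - 6)^4, so the eigenvalues are known. The minimal polynomial is
  m_A(x) = Π_λ (x − λ)^{k_λ}
where k_λ is the size of the *largest* Jordan block for λ (equivalently, the smallest k with (A − λI)^k v = 0 for every generalised eigenvector v of λ).

  λ = 6: largest Jordan block has size 3, contributing (x − 6)^3

So m_A(x) = (x - 6)^3 = x^3 - 18*x^2 + 108*x - 216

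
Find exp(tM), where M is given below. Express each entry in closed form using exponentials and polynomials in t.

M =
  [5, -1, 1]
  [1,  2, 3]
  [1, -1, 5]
e^{tM} =
  [t^2*exp(4*t)/2 + t*exp(4*t) + exp(4*t), -t*exp(4*t), -t^2*exp(4*t)/2 + t*exp(4*t)]
  [t^2*exp(4*t) + t*exp(4*t), -2*t*exp(4*t) + exp(4*t), -t^2*exp(4*t) + 3*t*exp(4*t)]
  [t^2*exp(4*t)/2 + t*exp(4*t), -t*exp(4*t), -t^2*exp(4*t)/2 + t*exp(4*t) + exp(4*t)]

Strategy: write M = P · J · P⁻¹ where J is a Jordan canonical form, so e^{tM} = P · e^{tJ} · P⁻¹, and e^{tJ} can be computed block-by-block.

M has Jordan form
J =
  [4, 1, 0]
  [0, 4, 1]
  [0, 0, 4]
(up to reordering of blocks).

Per-block formulas:
  For a 3×3 Jordan block J_3(4): exp(t · J_3(4)) = e^(4t)·(I + t·N + (t^2/2)·N^2), where N is the 3×3 nilpotent shift.

After assembling e^{tJ} and conjugating by P, we get:

e^{tM} =
  [t^2*exp(4*t)/2 + t*exp(4*t) + exp(4*t), -t*exp(4*t), -t^2*exp(4*t)/2 + t*exp(4*t)]
  [t^2*exp(4*t) + t*exp(4*t), -2*t*exp(4*t) + exp(4*t), -t^2*exp(4*t) + 3*t*exp(4*t)]
  [t^2*exp(4*t)/2 + t*exp(4*t), -t*exp(4*t), -t^2*exp(4*t)/2 + t*exp(4*t) + exp(4*t)]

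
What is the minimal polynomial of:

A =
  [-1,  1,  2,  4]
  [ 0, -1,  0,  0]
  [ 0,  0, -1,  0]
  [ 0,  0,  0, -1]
x^2 + 2*x + 1

The characteristic polynomial is χ_A(x) = (x + 1)^4, so the eigenvalues are known. The minimal polynomial is
  m_A(x) = Π_λ (x − λ)^{k_λ}
where k_λ is the size of the *largest* Jordan block for λ (equivalently, the smallest k with (A − λI)^k v = 0 for every generalised eigenvector v of λ).

  λ = -1: largest Jordan block has size 2, contributing (x + 1)^2

So m_A(x) = (x + 1)^2 = x^2 + 2*x + 1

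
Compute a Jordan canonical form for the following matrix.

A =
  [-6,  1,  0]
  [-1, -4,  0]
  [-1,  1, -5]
J_2(-5) ⊕ J_1(-5)

The characteristic polynomial is
  det(x·I − A) = x^3 + 15*x^2 + 75*x + 125 = (x + 5)^3

Eigenvalues and multiplicities (the geometric multiplicity of λ is n − rank(A − λI), which equals the number of Jordan blocks for λ):
  λ = -5: algebraic multiplicity = 3, geometric multiplicity = 2

Determining the block sizes for each eigenvalue:
  λ = -5: 2 blocks summing to 3 forces exactly one block of size 2 and the rest size 1 → block sizes [2, 1]

Assembling the blocks gives a Jordan form
J =
  [-5,  1,  0]
  [ 0, -5,  0]
  [ 0,  0, -5]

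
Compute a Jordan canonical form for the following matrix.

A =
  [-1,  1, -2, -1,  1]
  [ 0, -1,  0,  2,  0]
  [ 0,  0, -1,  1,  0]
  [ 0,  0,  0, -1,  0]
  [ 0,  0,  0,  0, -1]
J_2(-1) ⊕ J_2(-1) ⊕ J_1(-1)

The characteristic polynomial is
  det(x·I − A) = x^5 + 5*x^4 + 10*x^3 + 10*x^2 + 5*x + 1 = (x + 1)^5

Eigenvalues and multiplicities (the geometric multiplicity of λ is n − rank(A − λI), which equals the number of Jordan blocks for λ):
  λ = -1: algebraic multiplicity = 5, geometric multiplicity = 3

Determining the block sizes for each eigenvalue:
  λ = -1: with am = 5 and gm = 3, the partition is not yet determined (e.g. several partitions of 5 into 3 parts exist). Let N = A − (-1)·I. Computing rank(N^1) = 2, rank(N^2) = 0; the number of blocks of size ≥ j is rank(N^{j−1}) − rank(N^j), giving [3, 2]. So we have 2 block(s) of size 2, 1 block(s) of size 1 → block sizes [2, 2, 1]

Assembling the blocks gives a Jordan form
J =
  [-1,  1,  0,  0,  0]
  [ 0, -1,  0,  0,  0]
  [ 0,  0, -1,  1,  0]
  [ 0,  0,  0, -1,  0]
  [ 0,  0,  0,  0, -1]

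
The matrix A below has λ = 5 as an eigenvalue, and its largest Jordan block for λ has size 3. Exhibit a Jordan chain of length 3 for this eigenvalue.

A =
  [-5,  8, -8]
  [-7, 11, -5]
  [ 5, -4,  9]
A Jordan chain for λ = 5 of length 3:
v_1 = (4, 3, -2)ᵀ
v_2 = (-10, -7, 5)ᵀ
v_3 = (1, 0, 0)ᵀ

Let N = A − (5)·I. We want v_3 with N^3 v_3 = 0 but N^2 v_3 ≠ 0; then v_{j-1} := N · v_j for j = 3, …, 2.

Pick v_3 = (1, 0, 0)ᵀ.
Then v_2 = N · v_3 = (-10, -7, 5)ᵀ.
Then v_1 = N · v_2 = (4, 3, -2)ᵀ.

Sanity check: (A − (5)·I) v_1 = (0, 0, 0)ᵀ = 0. ✓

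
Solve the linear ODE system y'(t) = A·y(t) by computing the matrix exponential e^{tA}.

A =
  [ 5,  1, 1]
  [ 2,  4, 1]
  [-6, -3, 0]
e^{tA} =
  [2*t*exp(3*t) + exp(3*t), t*exp(3*t), t*exp(3*t)]
  [2*t*exp(3*t), t*exp(3*t) + exp(3*t), t*exp(3*t)]
  [-6*t*exp(3*t), -3*t*exp(3*t), -3*t*exp(3*t) + exp(3*t)]

Strategy: write A = P · J · P⁻¹ where J is a Jordan canonical form, so e^{tA} = P · e^{tJ} · P⁻¹, and e^{tJ} can be computed block-by-block.

A has Jordan form
J =
  [3, 1, 0]
  [0, 3, 0]
  [0, 0, 3]
(up to reordering of blocks).

Per-block formulas:
  For a 2×2 Jordan block J_2(3): exp(t · J_2(3)) = e^(3t)·(I + t·N), where N is the 2×2 nilpotent shift.
  For a 1×1 block at λ = 3: exp(t · [3]) = [e^(3t)].

After assembling e^{tJ} and conjugating by P, we get:

e^{tA} =
  [2*t*exp(3*t) + exp(3*t), t*exp(3*t), t*exp(3*t)]
  [2*t*exp(3*t), t*exp(3*t) + exp(3*t), t*exp(3*t)]
  [-6*t*exp(3*t), -3*t*exp(3*t), -3*t*exp(3*t) + exp(3*t)]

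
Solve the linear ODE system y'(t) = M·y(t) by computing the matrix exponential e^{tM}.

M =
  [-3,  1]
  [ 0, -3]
e^{tM} =
  [exp(-3*t), t*exp(-3*t)]
  [0, exp(-3*t)]

Strategy: write M = P · J · P⁻¹ where J is a Jordan canonical form, so e^{tM} = P · e^{tJ} · P⁻¹, and e^{tJ} can be computed block-by-block.

M has Jordan form
J =
  [-3,  1]
  [ 0, -3]
(up to reordering of blocks).

Per-block formulas:
  For a 2×2 Jordan block J_2(-3): exp(t · J_2(-3)) = e^(-3t)·(I + t·N), where N is the 2×2 nilpotent shift.

After assembling e^{tJ} and conjugating by P, we get:

e^{tM} =
  [exp(-3*t), t*exp(-3*t)]
  [0, exp(-3*t)]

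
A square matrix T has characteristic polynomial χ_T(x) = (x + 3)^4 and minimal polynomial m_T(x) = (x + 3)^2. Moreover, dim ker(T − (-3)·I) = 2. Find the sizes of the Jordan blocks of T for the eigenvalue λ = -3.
Block sizes for λ = -3: [2, 2]

Step 1 — from the characteristic polynomial, algebraic multiplicity of λ = -3 is 4. From dim ker(T − (-3)·I) = 2, there are exactly 2 Jordan blocks for λ = -3.
Step 2 — from the minimal polynomial, the factor (x + 3)^2 tells us the largest block for λ = -3 has size 2.
Step 3 — with total size 4, 2 blocks, and largest block 2, the block sizes (in nonincreasing order) are [2, 2].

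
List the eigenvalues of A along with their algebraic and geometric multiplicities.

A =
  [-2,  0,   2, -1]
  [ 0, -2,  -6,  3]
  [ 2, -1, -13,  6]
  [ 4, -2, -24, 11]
λ = -2: alg = 2, geom = 2; λ = -1: alg = 2, geom = 1

Step 1 — factor the characteristic polynomial to read off the algebraic multiplicities:
  χ_A(x) = (x + 1)^2*(x + 2)^2

Step 2 — compute geometric multiplicities via the rank-nullity identity g(λ) = n − rank(A − λI):
  rank(A − (-2)·I) = 2, so dim ker(A − (-2)·I) = n − 2 = 2
  rank(A − (-1)·I) = 3, so dim ker(A − (-1)·I) = n − 3 = 1

Summary:
  λ = -2: algebraic multiplicity = 2, geometric multiplicity = 2
  λ = -1: algebraic multiplicity = 2, geometric multiplicity = 1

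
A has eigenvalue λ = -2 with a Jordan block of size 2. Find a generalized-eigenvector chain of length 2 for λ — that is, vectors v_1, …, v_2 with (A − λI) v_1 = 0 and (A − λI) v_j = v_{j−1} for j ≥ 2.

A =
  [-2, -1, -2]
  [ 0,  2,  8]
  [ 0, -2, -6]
A Jordan chain for λ = -2 of length 2:
v_1 = (-1, 4, -2)ᵀ
v_2 = (0, 1, 0)ᵀ

Let N = A − (-2)·I. We want v_2 with N^2 v_2 = 0 but N^1 v_2 ≠ 0; then v_{j-1} := N · v_j for j = 2, …, 2.

Pick v_2 = (0, 1, 0)ᵀ.
Then v_1 = N · v_2 = (-1, 4, -2)ᵀ.

Sanity check: (A − (-2)·I) v_1 = (0, 0, 0)ᵀ = 0. ✓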